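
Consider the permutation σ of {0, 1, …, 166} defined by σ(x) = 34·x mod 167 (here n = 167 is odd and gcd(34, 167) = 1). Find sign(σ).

-1

Trace 143: π^k(143) = [143, 19, 145, 87, 119, 38, 123] for k=0..6.
Cycle type of π: 166 + 1; total 2 cycles.
167 − 2 = 165 transpositions; sign(π) = (−1)^165 = -1.
(34|167)_J = -1 (Zolotarev's lemma cross-check).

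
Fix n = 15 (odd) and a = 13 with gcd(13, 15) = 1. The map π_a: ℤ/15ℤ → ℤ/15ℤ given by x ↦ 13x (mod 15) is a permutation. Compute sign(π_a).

Start at x=13: 13 → 4 → 7 → 1 → 13 (one orbit).
The orbit structure of x ↦ 13x mod 15: 6 orbits of sizes [4, 4, 4, 1, 1, 1].
Σ(ℓ_i−1) = 15−6 = 9; sign = (−1)^9 = -1.
Via Zolotarev, sign(π_{13}) = (13|15) = -1.

-1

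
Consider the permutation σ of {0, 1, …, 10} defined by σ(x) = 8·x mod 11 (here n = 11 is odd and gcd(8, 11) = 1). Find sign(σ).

Orbit of 9 under x↦8x: [9, 6, 4, 10, 3, 2, 5]… (length divides ord_11(8)).
Cycle type of π: 10 + 1; total 2 cycles.
Σ(ℓ_i−1) = 11−2 = 9; sign = (−1)^9 = -1.

-1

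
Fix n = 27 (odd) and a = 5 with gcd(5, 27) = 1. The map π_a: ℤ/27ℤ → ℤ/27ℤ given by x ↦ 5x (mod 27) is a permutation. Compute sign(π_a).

-1

Start at x=26: 26 → 22 → 2 → 10 → 23 → 7 → 8 → … (one orbit).
4 cycles of lengths [18, 6, 2, 1].
With 4 cycles on 27 points, sign = (−1)^{27−4} = -1.
Check: (5/27) = -1 by Zolotarev.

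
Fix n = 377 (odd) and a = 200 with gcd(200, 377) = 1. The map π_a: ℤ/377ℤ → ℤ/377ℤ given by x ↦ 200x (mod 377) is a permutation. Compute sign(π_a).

+1

Trace 44: π^k(44) = [44, 129, 164, 1, 200, 38, 60] for k=0..6.
Cycle lengths of π_200 on ℤ/377ℤ: [28, 28, 28, 28, 28, 28, 28, 28, 28, 28, 28, 28, 28, 4, 4, 4, 1]; 17 cycles in total.
sign(π) = (−1)^{n − #cycles} = (−1)^{377−17} = (−1)^360 = +1.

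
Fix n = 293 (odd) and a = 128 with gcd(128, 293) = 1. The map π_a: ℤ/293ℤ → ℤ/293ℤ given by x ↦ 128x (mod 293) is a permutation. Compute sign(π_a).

-1

Start at x=122: 122 → 87 → 2 → 256 → 245 → 9 → 273 → … (one orbit).
Decompose π into cycles: lengths [292, 1] (2 cycles, including the fixed point 0).
n − c = 293 − 2 = 291; sign = (−1)^291 = -1.
Via Zolotarev, sign(π_{128}) = (128|293) = -1.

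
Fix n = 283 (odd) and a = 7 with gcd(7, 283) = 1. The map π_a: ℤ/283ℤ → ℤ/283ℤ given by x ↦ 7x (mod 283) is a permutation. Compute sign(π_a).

Trace 28: π^k(28) = [28, 196, 240, 265, 157, 250, 52] for k=0..6.
Decompose π into cycles: lengths [141, 141, 1] (3 cycles, including the fixed point 0).
n − c = 283 − 3 = 280; sign = (−1)^280 = +1.
The Jacobi symbol (7|283) = +1 (Zolotarev) agrees.

+1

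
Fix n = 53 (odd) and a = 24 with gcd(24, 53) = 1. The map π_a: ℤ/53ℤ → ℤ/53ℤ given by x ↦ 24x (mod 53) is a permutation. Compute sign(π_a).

Start at x=13: 13 → 47 → 15 → 42 → 1 → 24 → 46 → … (one orbit).
5 cycles of lengths [13, 13, 13, 13, 1].
Σ(ℓ_i−1) = 53−5 = 48; sign = (−1)^48 = +1.
Via Zolotarev, sign(π_{24}) = (24|53) = +1.

+1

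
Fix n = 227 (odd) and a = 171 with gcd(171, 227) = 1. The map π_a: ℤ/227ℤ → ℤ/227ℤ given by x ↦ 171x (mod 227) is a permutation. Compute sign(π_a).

+1

Trace 205: π^k(205) = [205, 97, 16, 12, 9, 177, 76] for k=0..6.
3 cycles of lengths [113, 113, 1].
3 cycles on 227: each ℓ→(−1)^(ℓ−1), product (−1)^224 = +1.
The Jacobi symbol (171|227) = +1 (Zolotarev) agrees.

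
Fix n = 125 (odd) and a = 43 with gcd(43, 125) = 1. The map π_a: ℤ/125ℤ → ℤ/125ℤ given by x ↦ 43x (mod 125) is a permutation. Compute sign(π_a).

-1

Trace 24: π^k(24) = [24, 32, 1, 43, 99, 7, 51] for k=0..6.
The orbit structure of x ↦ 43x mod 125: 12 orbits of sizes [20, 20, 20, 20, 20, 4, 4, 4, 4, 4, 4, 1].
sign(π) = (−1)^{n − #cycles} = (−1)^{125−12} = (−1)^113 = -1.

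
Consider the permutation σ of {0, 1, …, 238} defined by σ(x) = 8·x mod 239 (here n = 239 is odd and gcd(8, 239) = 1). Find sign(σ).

+1

Trace 132: π^k(132) = [132, 100, 83, 186, 54, 193, 110] for k=0..6.
The orbit structure of x ↦ 8x mod 239: 3 orbits of sizes [119, 119, 1].
With 3 cycles on 239 points, sign = (−1)^{239−3} = +1.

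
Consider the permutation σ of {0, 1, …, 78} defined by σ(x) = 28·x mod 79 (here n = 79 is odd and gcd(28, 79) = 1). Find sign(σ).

Trace 56: π^k(56) = [56, 67, 59, 72, 41, 42, 70] for k=0..6.
Cycle lengths of π_28 on ℤ/79ℤ: [78, 1]; 2 cycles in total.
n − c = 79 − 2 = 77; sign = (−1)^77 = -1.
Zolotarev: (28|79) = -1, matching the cycle-count sign.

-1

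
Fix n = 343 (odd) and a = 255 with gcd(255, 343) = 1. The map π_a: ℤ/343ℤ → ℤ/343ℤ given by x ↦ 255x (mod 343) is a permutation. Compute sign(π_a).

-1

Trace 194: π^k(194) = [194, 78, 339, 9, 237, 67, 278] for k=0..6.
The orbit structure of x ↦ 255x mod 343: 4 orbits of sizes [294, 42, 6, 1].
Σ(ℓ_i−1) = 343−4 = 339; sign = (−1)^339 = -1.
Via Zolotarev, sign(π_{255}) = (255|343) = -1.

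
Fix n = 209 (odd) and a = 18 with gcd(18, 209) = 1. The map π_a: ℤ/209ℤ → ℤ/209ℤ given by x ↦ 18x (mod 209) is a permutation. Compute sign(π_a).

+1

Start at x=18: 18 → 115 → 189 → 58 → 208 → 191 → 94 → … (one orbit).
Decompose π into cycles: lengths [10, 10, 10, 10, 10, 10, 10, 10, 10, 10, 10, 10, 10, 10, 10, 10, 10, 10, 10, 2, 2, 2, 2, 2, 2, 2, 2, 2, 1] (29 cycles, including the fixed point 0).
209 − 29 = 180 transpositions; sign(π) = (−1)^180 = +1.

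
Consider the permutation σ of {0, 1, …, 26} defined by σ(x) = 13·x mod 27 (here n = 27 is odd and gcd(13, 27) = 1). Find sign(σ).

+1

Trace 25: π^k(25) = [25, 1, 13, 7, 10, 22, 16] for k=0..6.
Cycle lengths of π_13 on ℤ/27ℤ: [9, 9, 3, 3, 1, 1, 1]; 7 cycles in total.
Σ(ℓ_i−1) = 27−7 = 20; sign = (−1)^20 = +1.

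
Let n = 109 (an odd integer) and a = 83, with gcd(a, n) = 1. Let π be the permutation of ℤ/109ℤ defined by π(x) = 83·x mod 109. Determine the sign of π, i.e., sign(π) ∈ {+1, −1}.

Trace 25: π^k(25) = [25, 4, 5, 88, 1, 83, 22] for k=0..6.
The orbit structure of x ↦ 83x mod 109: 3 orbits of sizes [54, 54, 1].
sign(π) = (−1)^{n − #cycles} = (−1)^{109−3} = (−1)^106 = +1.
Check: (83/109) = +1 by Zolotarev.

+1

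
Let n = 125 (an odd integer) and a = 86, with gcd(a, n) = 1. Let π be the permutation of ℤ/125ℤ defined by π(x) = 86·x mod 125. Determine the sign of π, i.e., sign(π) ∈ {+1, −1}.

+1

Start at x=41: 41 → 26 → 111 → 46 → 81 → 91 → 76 → … (one orbit).
Cycle lengths of π_86 on ℤ/125ℤ: [25, 25, 25, 25, 5, 5, 5, 5, 1, 1, 1, 1, 1]; 13 cycles in total.
With 13 cycles on 125 points, sign = (−1)^{125−13} = +1.
(86|125)_J = +1 (Zolotarev's lemma cross-check).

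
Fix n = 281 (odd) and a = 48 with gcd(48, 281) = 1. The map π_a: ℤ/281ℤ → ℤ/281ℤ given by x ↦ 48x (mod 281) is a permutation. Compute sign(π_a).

-1

Trace 240: π^k(240) = [240, 280, 233, 225, 122, 236, 88] for k=0..6.
Cycle lengths of π_48 on ℤ/281ℤ: [280, 1]; 2 cycles in total.
sign(π) = (−1)^{n − #cycles} = (−1)^{281−2} = (−1)^279 = -1.
The Jacobi symbol (48|281) = -1 (Zolotarev) agrees.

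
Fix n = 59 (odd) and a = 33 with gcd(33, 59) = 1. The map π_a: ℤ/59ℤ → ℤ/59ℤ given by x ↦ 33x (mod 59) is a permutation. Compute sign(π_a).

-1

Orbit of 53 under x↦33x: [53, 38, 15, 23, 51, 31, 20]… (length divides ord_59(33)).
Decompose π into cycles: lengths [58, 1] (2 cycles, including the fixed point 0).
2 cycles on 59: each ℓ→(−1)^(ℓ−1), product (−1)^57 = -1.
Check: (33/59) = -1 by Zolotarev.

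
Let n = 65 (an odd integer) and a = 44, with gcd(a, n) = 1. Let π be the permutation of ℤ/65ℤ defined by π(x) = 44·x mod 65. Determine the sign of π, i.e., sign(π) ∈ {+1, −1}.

-1

Trace 51: π^k(51) = [51, 34, 1, 44] for k=0..3.
Cycle type of π: 4×15 + 2×2 + 1; total 18 cycles.
n − c = 65 − 18 = 47; sign = (−1)^47 = -1.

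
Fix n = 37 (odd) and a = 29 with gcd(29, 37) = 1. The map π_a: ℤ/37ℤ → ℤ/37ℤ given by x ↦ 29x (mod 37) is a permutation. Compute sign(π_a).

-1

Start at x=29: 29 → 27 → 6 → 26 → 14 → 36 → 8 → … (one orbit).
4 cycles of lengths [12, 12, 12, 1].
With 4 cycles on 37 points, sign = (−1)^{37−4} = -1.
Zolotarev: (29|37) = -1, matching the cycle-count sign.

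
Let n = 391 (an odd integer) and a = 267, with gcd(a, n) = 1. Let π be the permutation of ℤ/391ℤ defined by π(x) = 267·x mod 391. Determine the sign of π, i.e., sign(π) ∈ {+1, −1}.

Trace 218: π^k(218) = [218, 338, 316, 307, 250, 280, 79] for k=0..6.
π_267 has 5 disjoint cycles with lengths [176, 176, 22, 16, 1] on {0,…,390}.
391 − 5 = 386 transpositions; sign(π) = (−1)^386 = +1.
(267|391)_J = +1 (Zolotarev's lemma cross-check).

+1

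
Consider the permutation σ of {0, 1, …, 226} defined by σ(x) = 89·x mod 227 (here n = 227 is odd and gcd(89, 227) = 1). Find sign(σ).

+1

Start at x=34: 34 → 75 → 92 → 16 → 62 → 70 → 101 → … (one orbit).
3 cycles of lengths [113, 113, 1].
n − c = 227 − 3 = 224; sign = (−1)^224 = +1.
(89|227)_J = +1 (Zolotarev's lemma cross-check).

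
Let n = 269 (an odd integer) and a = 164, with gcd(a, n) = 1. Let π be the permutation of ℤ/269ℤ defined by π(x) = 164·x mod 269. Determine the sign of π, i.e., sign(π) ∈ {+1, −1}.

+1

Start at x=45: 45 → 117 → 89 → 70 → 182 → 258 → 79 → … (one orbit).
Cycle lengths of π_164 on ℤ/269ℤ: [134, 134, 1]; 3 cycles in total.
sign(π) = (−1)^{n − #cycles} = (−1)^{269−3} = (−1)^266 = +1.
(164|269)_J = +1 (Zolotarev's lemma cross-check).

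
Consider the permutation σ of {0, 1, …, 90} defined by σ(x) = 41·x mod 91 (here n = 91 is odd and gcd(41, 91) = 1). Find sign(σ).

Start at x=29: 29 → 6 → 64 → 76 → 22 → 83 → 36 → … (one orbit).
The orbit structure of x ↦ 41x mod 91: 11 orbits of sizes [12, 12, 12, 12, 12, 12, 12, 2, 2, 2, 1].
sign(π) = (−1)^{n − #cycles} = (−1)^{91−11} = (−1)^80 = +1.

+1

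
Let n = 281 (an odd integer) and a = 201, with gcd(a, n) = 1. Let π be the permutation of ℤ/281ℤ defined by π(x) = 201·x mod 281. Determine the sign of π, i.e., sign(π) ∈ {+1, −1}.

Trace 165: π^k(165) = [165, 7, 2, 121, 155, 245, 70] for k=0..6.
Cycle lengths of π_201 on ℤ/281ℤ: [140, 140, 1]; 3 cycles in total.
3 cycles on 281: each ℓ→(−1)^(ℓ−1), product (−1)^278 = +1.

+1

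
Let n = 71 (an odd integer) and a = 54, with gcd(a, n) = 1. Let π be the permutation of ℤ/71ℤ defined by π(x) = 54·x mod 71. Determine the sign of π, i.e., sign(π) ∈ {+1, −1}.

Orbit of 25 under x↦54x: [25, 1, 54, 5, 57]… (length divides ord_71(54)).
Cycle type of π: 5×14 + 1; total 15 cycles.
sign(π) = (−1)^{n − #cycles} = (−1)^{71−15} = (−1)^56 = +1.

+1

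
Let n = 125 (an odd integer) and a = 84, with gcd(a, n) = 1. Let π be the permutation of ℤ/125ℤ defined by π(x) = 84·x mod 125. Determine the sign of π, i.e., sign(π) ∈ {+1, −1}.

+1

Start at x=29: 29 → 61 → 124 → 41 → 69 → 46 → 114 → … (one orbit).
7 cycles of lengths [50, 50, 10, 10, 2, 2, 1].
n − c = 125 − 7 = 118; sign = (−1)^118 = +1.
Via Zolotarev, sign(π_{84}) = (84|125) = +1.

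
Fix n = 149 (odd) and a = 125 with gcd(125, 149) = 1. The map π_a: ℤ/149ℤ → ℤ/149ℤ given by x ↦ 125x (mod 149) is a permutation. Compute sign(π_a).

Orbit of 114 under x↦125x: [114, 95, 104, 37, 6, 5, 29]… (length divides ord_149(125)).
Decompose π into cycles: lengths [37, 37, 37, 37, 1] (5 cycles, including the fixed point 0).
149 − 5 = 144 transpositions; sign(π) = (−1)^144 = +1.
The Jacobi symbol (125|149) = +1 (Zolotarev) agrees.

+1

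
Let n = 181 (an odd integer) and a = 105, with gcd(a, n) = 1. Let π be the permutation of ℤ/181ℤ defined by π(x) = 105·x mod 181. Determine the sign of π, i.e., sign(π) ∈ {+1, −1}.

-1

Start at x=66: 66 → 52 → 30 → 73 → 63 → 99 → 78 → … (one orbit).
Cycle lengths of π_105 on ℤ/181ℤ: [180, 1]; 2 cycles in total.
2 cycles on 181: each ℓ→(−1)^(ℓ−1), product (−1)^179 = -1.
Zolotarev: (105|181) = -1, matching the cycle-count sign.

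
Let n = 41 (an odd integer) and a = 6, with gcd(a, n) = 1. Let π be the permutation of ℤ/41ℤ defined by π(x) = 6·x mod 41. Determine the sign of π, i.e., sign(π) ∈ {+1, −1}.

Orbit of 36 under x↦6x: [36, 11, 25, 27, 39, 29, 10]… (length divides ord_41(6)).
2 cycles of lengths [40, 1].
41 − 2 = 39 transpositions; sign(π) = (−1)^39 = -1.

-1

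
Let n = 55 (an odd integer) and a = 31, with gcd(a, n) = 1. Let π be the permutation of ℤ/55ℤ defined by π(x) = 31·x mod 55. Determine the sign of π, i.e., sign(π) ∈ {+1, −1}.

Trace 1: π^k(1) = [1, 31, 26, 36, 16] for k=0..4.
π_31 has 15 disjoint cycles with lengths [5, 5, 5, 5, 5, 5, 5, 5, 5, 5, 1, 1, 1, 1, 1] on {0,…,54}.
55 − 15 = 40 transpositions; sign(π) = (−1)^40 = +1.
Check: (31/55) = +1 by Zolotarev.

+1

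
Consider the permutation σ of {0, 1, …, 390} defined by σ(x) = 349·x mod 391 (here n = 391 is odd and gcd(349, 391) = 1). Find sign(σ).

Trace 59: π^k(59) = [59, 259, 70, 188, 315, 64, 49] for k=0..6.
Cycle lengths of π_349 on ℤ/391ℤ: [88, 88, 88, 88, 11, 11, 8, 8, 1]; 9 cycles in total.
sign(π) = (−1)^{n − #cycles} = (−1)^{391−9} = (−1)^382 = +1.
Check: (349/391) = +1 by Zolotarev.

+1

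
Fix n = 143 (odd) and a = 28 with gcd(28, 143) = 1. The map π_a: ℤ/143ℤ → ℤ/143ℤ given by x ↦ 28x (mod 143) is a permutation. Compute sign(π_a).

Start at x=85: 85 → 92 → 2 → 56 → 138 → 3 → 84 → … (one orbit).
π_28 has 5 disjoint cycles with lengths [60, 60, 12, 10, 1] on {0,…,142}.
With 5 cycles on 143 points, sign = (−1)^{143−5} = +1.

+1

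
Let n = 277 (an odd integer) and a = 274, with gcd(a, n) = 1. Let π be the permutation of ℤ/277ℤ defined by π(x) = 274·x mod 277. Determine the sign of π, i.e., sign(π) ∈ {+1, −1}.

+1

Orbit of 10 under x↦274x: [10, 247, 90, 7, 256, 63, 88]… (length divides ord_277(274)).
The orbit structure of x ↦ 274x mod 277: 3 orbits of sizes [138, 138, 1].
sign(π) = (−1)^{n − #cycles} = (−1)^{277−3} = (−1)^274 = +1.
Via Zolotarev, sign(π_{274}) = (274|277) = +1.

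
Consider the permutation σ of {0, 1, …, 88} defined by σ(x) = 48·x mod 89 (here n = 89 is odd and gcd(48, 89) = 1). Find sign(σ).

Trace 41: π^k(41) = [41, 10, 35, 78, 6, 21, 29] for k=0..6.
Decompose π into cycles: lengths [88, 1] (2 cycles, including the fixed point 0).
n − c = 89 − 2 = 87; sign = (−1)^87 = -1.

-1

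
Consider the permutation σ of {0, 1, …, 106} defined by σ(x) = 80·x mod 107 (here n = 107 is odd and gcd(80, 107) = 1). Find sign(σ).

-1

Orbit of 32 under x↦80x: [32, 99, 2, 53, 67, 10, 51]… (length divides ord_107(80)).
Cycle type of π: 106 + 1; total 2 cycles.
2 cycles on 107: each ℓ→(−1)^(ℓ−1), product (−1)^105 = -1.
(80|107)_J = -1 (Zolotarev's lemma cross-check).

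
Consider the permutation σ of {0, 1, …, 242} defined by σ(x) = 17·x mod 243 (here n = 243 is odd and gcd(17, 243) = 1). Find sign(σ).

-1

Trace 242: π^k(242) = [242, 226, 197, 190, 71, 235, 107] for k=0..6.
14 cycles of lengths [54, 54, 54, 18, 18, 18, 6, 6, 6, 2, 2, 2, 2, 1].
n − c = 243 − 14 = 229; sign = (−1)^229 = -1.
(17|243)_J = -1 (Zolotarev's lemma cross-check).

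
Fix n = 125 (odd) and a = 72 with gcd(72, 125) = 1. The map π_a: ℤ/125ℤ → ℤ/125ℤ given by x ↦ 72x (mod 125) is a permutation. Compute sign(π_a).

Trace 99: π^k(99) = [99, 3, 91, 52, 119, 68, 21] for k=0..6.
Cycle lengths of π_72 on ℤ/125ℤ: [100, 20, 4, 1]; 4 cycles in total.
125 − 4 = 121 transpositions; sign(π) = (−1)^121 = -1.
Zolotarev: (72|125) = -1, matching the cycle-count sign.

-1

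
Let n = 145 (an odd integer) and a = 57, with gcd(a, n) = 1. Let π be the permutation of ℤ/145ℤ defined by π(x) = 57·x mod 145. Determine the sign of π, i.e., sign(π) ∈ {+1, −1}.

-1

Start at x=59: 59 → 28 → 1 → 57 → 59 (one orbit).
The orbit structure of x ↦ 57x mod 145: 44 orbits of sizes [4, 4, 4, 4, 4, 4, 4, 4, 4, 4, 4, 4, 4, 4, 4, 4, 4, 4, 4, 4, 4, 4, 4, 4, 4, 4, 4, 4, 4, 2, 2, 2, 2, 2, 2, 2, 2, 2, 2, 2, 2, 2, 2, 1].
n − c = 145 − 44 = 101; sign = (−1)^101 = -1.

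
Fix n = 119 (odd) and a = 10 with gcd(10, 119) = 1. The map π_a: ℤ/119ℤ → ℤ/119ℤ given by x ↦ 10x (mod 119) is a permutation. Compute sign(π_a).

Orbit of 15 under x↦10x: [15, 31, 72, 6, 60, 5, 50]… (length divides ord_119(10)).
The orbit structure of x ↦ 10x mod 119: 5 orbits of sizes [48, 48, 16, 6, 1].
sign(π) = (−1)^{n − #cycles} = (−1)^{119−5} = (−1)^114 = +1.
Via Zolotarev, sign(π_{10}) = (10|119) = +1.

+1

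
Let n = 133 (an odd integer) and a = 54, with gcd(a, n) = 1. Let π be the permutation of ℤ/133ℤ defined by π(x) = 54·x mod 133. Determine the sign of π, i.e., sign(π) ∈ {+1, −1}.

-1

Orbit of 83 under x↦54x: [83, 93, 101, 1, 54, 123, 125]… (length divides ord_133(54)).
Decompose π into cycles: lengths [18, 18, 18, 18, 18, 18, 9, 9, 6, 1] (10 cycles, including the fixed point 0).
10 cycles on 133: each ℓ→(−1)^(ℓ−1), product (−1)^123 = -1.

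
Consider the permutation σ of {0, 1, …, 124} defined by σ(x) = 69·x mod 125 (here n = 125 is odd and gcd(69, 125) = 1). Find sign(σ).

+1

Start at x=71: 71 → 24 → 31 → 14 → 91 → 29 → 1 → … (one orbit).
Cycle type of π: 50×2 + 10×2 + 2×2 + 1; total 7 cycles.
125 − 7 = 118 transpositions; sign(π) = (−1)^118 = +1.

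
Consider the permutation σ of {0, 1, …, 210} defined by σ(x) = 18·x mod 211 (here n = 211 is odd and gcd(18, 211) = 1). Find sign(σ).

Orbit of 1 under x↦18x: [1, 18, 113, 135, 109, 63, 79]… (length divides ord_211(18)).
Cycle lengths of π_18 on ℤ/211ℤ: [70, 70, 70, 1]; 4 cycles in total.
With 4 cycles on 211 points, sign = (−1)^{211−4} = -1.

-1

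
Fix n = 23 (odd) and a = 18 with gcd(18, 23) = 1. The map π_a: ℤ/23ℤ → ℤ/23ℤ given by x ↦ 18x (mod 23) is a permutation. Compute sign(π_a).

+1

Orbit of 4 under x↦18x: [4, 3, 8, 6, 16, 12, 9]… (length divides ord_23(18)).
3 cycles of lengths [11, 11, 1].
23 − 3 = 20 transpositions; sign(π) = (−1)^20 = +1.
Check: (18/23) = +1 by Zolotarev.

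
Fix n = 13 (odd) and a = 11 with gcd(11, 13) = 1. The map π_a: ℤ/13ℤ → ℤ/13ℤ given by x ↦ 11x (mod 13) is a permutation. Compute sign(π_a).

Start at x=2: 2 → 9 → 8 → 10 → 6 → 1 → 11 → … (one orbit).
Decompose π into cycles: lengths [12, 1] (2 cycles, including the fixed point 0).
Σ(ℓ_i−1) = 13−2 = 11; sign = (−1)^11 = -1.
Check: (11/13) = -1 by Zolotarev.

-1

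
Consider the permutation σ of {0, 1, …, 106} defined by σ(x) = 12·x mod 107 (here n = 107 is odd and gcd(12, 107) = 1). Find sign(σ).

+1

Start at x=81: 81 → 9 → 1 → 12 → 37 → 16 → 85 → … (one orbit).
Decompose π into cycles: lengths [53, 53, 1] (3 cycles, including the fixed point 0).
Σ(ℓ_i−1) = 107−3 = 104; sign = (−1)^104 = +1.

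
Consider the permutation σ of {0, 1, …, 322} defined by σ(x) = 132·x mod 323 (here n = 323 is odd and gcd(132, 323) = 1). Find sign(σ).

-1

Trace 208: π^k(208) = [208, 1, 132, 305] for k=0..3.
Decompose π into cycles: lengths [4, 4, 4, 4, 4, 4, 4, 4, 4, 4, 4, 4, 4, 4, 4, 4, 4, 4, 4, 4, 4, 4, 4, 4, 4, 4, 4, 4, 4, 4, 4, 4, 4, 4, 4, 4, 4, 4, 4, 4, 4, 4, 4, 4, 4, 4, 4, 4, 4, 4, 4, 4, 4, 4, 4, 4, 4, 4, 4, 4, 4, 4, 4, 4, 4, 4, 4, 4, 4, 4, 4, 4, 4, 4, 4, 4, 2, 2, 2, 2, 2, 2, 2, 2, 2, 1] (86 cycles, including the fixed point 0).
Σ(ℓ_i−1) = 323−86 = 237; sign = (−1)^237 = -1.
Check: (132/323) = -1 by Zolotarev.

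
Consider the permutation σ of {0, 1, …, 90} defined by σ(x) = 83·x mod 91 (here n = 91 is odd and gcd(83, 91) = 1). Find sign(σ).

+1

Start at x=34: 34 → 1 → 83 → 64 → 34 (one orbit).
Cycle lengths of π_83 on ℤ/91ℤ: [4, 4, 4, 4, 4, 4, 4, 4, 4, 4, 4, 4, 4, 4, 4, 4, 4, 4, 4, 4, 4, 2, 2, 2, 1]; 25 cycles in total.
91 − 25 = 66 transpositions; sign(π) = (−1)^66 = +1.
Check: (83/91) = +1 by Zolotarev.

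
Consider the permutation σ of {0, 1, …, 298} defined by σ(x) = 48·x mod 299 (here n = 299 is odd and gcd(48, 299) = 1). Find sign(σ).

Trace 196: π^k(196) = [196, 139, 94, 27, 100, 16, 170] for k=0..6.
15 cycles of lengths [33, 33, 33, 33, 33, 33, 33, 33, 11, 11, 3, 3, 3, 3, 1].
Σ(ℓ_i−1) = 299−15 = 284; sign = (−1)^284 = +1.
(48|299)_J = +1 (Zolotarev's lemma cross-check).

+1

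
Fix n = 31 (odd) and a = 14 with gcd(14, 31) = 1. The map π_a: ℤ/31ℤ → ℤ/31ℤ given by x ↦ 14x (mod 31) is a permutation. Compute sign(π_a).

Start at x=9: 9 → 2 → 28 → 20 → 1 → 14 → 10 → … (one orbit).
The orbit structure of x ↦ 14x mod 31: 3 orbits of sizes [15, 15, 1].
Σ(ℓ_i−1) = 31−3 = 28; sign = (−1)^28 = +1.

+1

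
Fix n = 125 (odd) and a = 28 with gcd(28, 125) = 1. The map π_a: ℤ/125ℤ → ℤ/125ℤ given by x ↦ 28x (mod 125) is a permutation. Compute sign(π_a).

Start at x=94: 94 → 7 → 71 → 113 → 39 → 92 → 76 → … (one orbit).
Cycle type of π: 100 + 20 + 4 + 1; total 4 cycles.
sign(π) = (−1)^{n − #cycles} = (−1)^{125−4} = (−1)^121 = -1.

-1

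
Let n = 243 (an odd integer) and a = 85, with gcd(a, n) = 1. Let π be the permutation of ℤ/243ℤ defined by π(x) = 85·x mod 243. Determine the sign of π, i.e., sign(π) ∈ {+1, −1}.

+1

Trace 91: π^k(91) = [91, 202, 160, 235, 49, 34, 217] for k=0..6.
11 cycles of lengths [81, 81, 27, 27, 9, 9, 3, 3, 1, 1, 1].
Σ(ℓ_i−1) = 243−11 = 232; sign = (−1)^232 = +1.
Zolotarev: (85|243) = +1, matching the cycle-count sign.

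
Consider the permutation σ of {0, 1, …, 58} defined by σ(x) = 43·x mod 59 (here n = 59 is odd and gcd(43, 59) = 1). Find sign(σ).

Orbit of 38 under x↦43x: [38, 41, 52, 53, 37, 57, 32]… (length divides ord_59(43)).
2 cycles of lengths [58, 1].
2 cycles on 59: each ℓ→(−1)^(ℓ−1), product (−1)^57 = -1.
(43|59)_J = -1 (Zolotarev's lemma cross-check).

-1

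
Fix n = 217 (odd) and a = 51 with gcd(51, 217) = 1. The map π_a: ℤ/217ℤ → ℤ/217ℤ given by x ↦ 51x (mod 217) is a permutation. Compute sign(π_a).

Start at x=191: 191 → 193 → 78 → 72 → 200 → 1 → 51 → … (one orbit).
Decompose π into cycles: lengths [15, 15, 15, 15, 15, 15, 15, 15, 15, 15, 15, 15, 15, 15, 3, 3, 1] (17 cycles, including the fixed point 0).
sign(π) = (−1)^{n − #cycles} = (−1)^{217−17} = (−1)^200 = +1.
The Jacobi symbol (51|217) = +1 (Zolotarev) agrees.

+1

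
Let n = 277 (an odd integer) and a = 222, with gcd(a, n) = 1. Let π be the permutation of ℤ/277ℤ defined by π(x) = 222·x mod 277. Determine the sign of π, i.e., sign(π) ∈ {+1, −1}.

Orbit of 243 under x↦222x: [243, 208, 194, 133, 164, 121, 270]… (length divides ord_277(222)).
π_222 has 3 disjoint cycles with lengths [138, 138, 1] on {0,…,276}.
Σ(ℓ_i−1) = 277−3 = 274; sign = (−1)^274 = +1.
(222|277)_J = +1 (Zolotarev's lemma cross-check).

+1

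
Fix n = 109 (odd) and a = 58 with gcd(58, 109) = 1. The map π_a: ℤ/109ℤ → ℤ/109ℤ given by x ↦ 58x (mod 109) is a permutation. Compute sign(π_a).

-1

Start at x=12: 12 → 42 → 38 → 24 → 84 → 76 → 48 → … (one orbit).
2 cycles of lengths [108, 1].
With 2 cycles on 109 points, sign = (−1)^{109−2} = -1.
The Jacobi symbol (58|109) = -1 (Zolotarev) agrees.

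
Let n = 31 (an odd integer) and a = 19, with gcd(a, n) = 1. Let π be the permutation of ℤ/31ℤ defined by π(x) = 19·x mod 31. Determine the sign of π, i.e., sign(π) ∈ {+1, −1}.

+1

Start at x=4: 4 → 14 → 18 → 1 → 19 → 20 → 8 → … (one orbit).
The orbit structure of x ↦ 19x mod 31: 3 orbits of sizes [15, 15, 1].
With 3 cycles on 31 points, sign = (−1)^{31−3} = +1.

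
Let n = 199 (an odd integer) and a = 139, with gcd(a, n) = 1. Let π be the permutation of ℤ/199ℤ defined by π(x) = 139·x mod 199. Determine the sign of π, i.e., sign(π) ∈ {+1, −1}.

+1

Orbit of 121 under x↦139x: [121, 103, 188, 63, 1, 139, 18]… (length divides ord_199(139)).
19 cycles of lengths [11, 11, 11, 11, 11, 11, 11, 11, 11, 11, 11, 11, 11, 11, 11, 11, 11, 11, 1].
n − c = 199 − 19 = 180; sign = (−1)^180 = +1.
Zolotarev: (139|199) = +1, matching the cycle-count sign.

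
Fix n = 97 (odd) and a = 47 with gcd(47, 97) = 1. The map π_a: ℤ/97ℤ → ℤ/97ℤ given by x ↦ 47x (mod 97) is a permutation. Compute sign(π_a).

+1

Trace 47: π^k(47) = [47, 75, 33, 96, 50, 22, 64] for k=0..6.
π_47 has 13 disjoint cycles with lengths [8, 8, 8, 8, 8, 8, 8, 8, 8, 8, 8, 8, 1] on {0,…,96}.
13 cycles on 97: each ℓ→(−1)^(ℓ−1), product (−1)^84 = +1.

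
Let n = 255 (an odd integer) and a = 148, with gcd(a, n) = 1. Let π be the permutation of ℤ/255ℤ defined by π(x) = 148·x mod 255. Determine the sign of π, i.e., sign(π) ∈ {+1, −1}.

Orbit of 94 under x↦148x: [94, 142, 106, 133, 49, 112, 1]… (length divides ord_255(148)).
Decompose π into cycles: lengths [16, 16, 16, 16, 16, 16, 16, 16, 16, 16, 16, 16, 16, 16, 16, 4, 4, 4, 1, 1, 1] (21 cycles, including the fixed point 0).
Σ(ℓ_i−1) = 255−21 = 234; sign = (−1)^234 = +1.

+1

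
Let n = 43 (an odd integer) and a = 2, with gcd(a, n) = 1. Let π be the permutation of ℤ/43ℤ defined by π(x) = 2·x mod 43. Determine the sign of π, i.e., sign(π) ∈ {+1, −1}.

Start at x=8: 8 → 16 → 32 → 21 → 42 → 41 → 39 → … (one orbit).
π_2 has 4 disjoint cycles with lengths [14, 14, 14, 1] on {0,…,42}.
sign(π) = (−1)^{n − #cycles} = (−1)^{43−4} = (−1)^39 = -1.

-1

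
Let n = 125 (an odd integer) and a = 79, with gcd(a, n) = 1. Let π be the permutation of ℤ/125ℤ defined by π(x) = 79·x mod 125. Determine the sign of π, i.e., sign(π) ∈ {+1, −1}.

+1

Orbit of 86 under x↦79x: [86, 44, 101, 104, 91, 64, 56]… (length divides ord_125(79)).
π_79 has 7 disjoint cycles with lengths [50, 50, 10, 10, 2, 2, 1] on {0,…,124}.
125 − 7 = 118 transpositions; sign(π) = (−1)^118 = +1.
(79|125)_J = +1 (Zolotarev's lemma cross-check).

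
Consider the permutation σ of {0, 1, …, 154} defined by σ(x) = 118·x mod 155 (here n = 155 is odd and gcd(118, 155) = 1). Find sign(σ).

Start at x=36: 36 → 63 → 149 → 67 → 1 → 118 → 129 → … (one orbit).
22 cycles of lengths [12, 12, 12, 12, 12, 12, 12, 12, 12, 12, 4, 3, 3, 3, 3, 3, 3, 3, 3, 3, 3, 1].
155 − 22 = 133 transpositions; sign(π) = (−1)^133 = -1.
Check: (118/155) = -1 by Zolotarev.

-1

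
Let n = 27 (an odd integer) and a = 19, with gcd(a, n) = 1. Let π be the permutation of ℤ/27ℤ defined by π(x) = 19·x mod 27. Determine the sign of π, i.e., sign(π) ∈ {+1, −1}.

+1

Orbit of 1 under x↦19x: [1, 19, 10]… (length divides ord_27(19)).
Cycle lengths of π_19 on ℤ/27ℤ: [3, 3, 3, 3, 3, 3, 1, 1, 1, 1, 1, 1, 1, 1, 1]; 15 cycles in total.
With 15 cycles on 27 points, sign = (−1)^{27−15} = +1.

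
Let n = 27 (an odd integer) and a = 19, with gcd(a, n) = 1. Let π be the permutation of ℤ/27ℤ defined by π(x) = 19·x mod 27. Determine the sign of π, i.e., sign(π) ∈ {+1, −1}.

Orbit of 10 under x↦19x: [10, 1, 19]… (length divides ord_27(19)).
π_19 has 15 disjoint cycles with lengths [3, 3, 3, 3, 3, 3, 1, 1, 1, 1, 1, 1, 1, 1, 1] on {0,…,26}.
n − c = 27 − 15 = 12; sign = (−1)^12 = +1.

+1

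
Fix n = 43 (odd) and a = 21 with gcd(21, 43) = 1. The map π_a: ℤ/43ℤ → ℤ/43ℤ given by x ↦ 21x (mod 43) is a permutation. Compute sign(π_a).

+1

Orbit of 21 under x↦21x: [21, 11, 16, 35, 4, 41, 1]… (length divides ord_43(21)).
Cycle lengths of π_21 on ℤ/43ℤ: [7, 7, 7, 7, 7, 7, 1]; 7 cycles in total.
n − c = 43 − 7 = 36; sign = (−1)^36 = +1.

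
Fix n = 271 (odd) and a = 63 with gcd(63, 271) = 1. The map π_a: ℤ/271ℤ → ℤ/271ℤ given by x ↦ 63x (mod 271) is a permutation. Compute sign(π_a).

+1

Start at x=160: 160 → 53 → 87 → 61 → 49 → 106 → 174 → … (one orbit).
Cycle lengths of π_63 on ℤ/271ℤ: [135, 135, 1]; 3 cycles in total.
271 − 3 = 268 transpositions; sign(π) = (−1)^268 = +1.
The Jacobi symbol (63|271) = +1 (Zolotarev) agrees.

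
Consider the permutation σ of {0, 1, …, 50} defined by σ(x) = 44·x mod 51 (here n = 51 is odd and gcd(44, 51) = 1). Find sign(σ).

+1

Start at x=14: 14 → 4 → 23 → 43 → 5 → 16 → 41 → … (one orbit).
5 cycles of lengths [16, 16, 16, 2, 1].
sign(π) = (−1)^{n − #cycles} = (−1)^{51−5} = (−1)^46 = +1.
Check: (44/51) = +1 by Zolotarev.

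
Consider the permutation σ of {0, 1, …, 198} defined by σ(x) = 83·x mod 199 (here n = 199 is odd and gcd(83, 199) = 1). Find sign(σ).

-1

Start at x=88: 88 → 140 → 78 → 106 → 42 → 103 → 191 → … (one orbit).
Cycle lengths of π_83 on ℤ/199ℤ: [66, 66, 66, 1]; 4 cycles in total.
n − c = 199 − 4 = 195; sign = (−1)^195 = -1.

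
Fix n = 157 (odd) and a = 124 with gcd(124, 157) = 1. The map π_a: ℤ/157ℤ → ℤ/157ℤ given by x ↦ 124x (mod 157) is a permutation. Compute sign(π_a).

Start at x=153: 153 → 132 → 40 → 93 → 71 → 12 → 75 → … (one orbit).
The orbit structure of x ↦ 124x mod 157: 5 orbits of sizes [39, 39, 39, 39, 1].
sign(π) = (−1)^{n − #cycles} = (−1)^{157−5} = (−1)^152 = +1.
Zolotarev: (124|157) = +1, matching the cycle-count sign.

+1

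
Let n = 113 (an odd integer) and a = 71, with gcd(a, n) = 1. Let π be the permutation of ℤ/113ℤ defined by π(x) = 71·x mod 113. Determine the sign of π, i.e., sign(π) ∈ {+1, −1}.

Orbit of 73 under x↦71x: [73, 98, 65, 95, 78, 1, 71]… (length divides ord_113(71)).
Cycle type of π: 16×7 + 1; total 8 cycles.
sign(π) = (−1)^{n − #cycles} = (−1)^{113−8} = (−1)^105 = -1.
Check: (71/113) = -1 by Zolotarev.

-1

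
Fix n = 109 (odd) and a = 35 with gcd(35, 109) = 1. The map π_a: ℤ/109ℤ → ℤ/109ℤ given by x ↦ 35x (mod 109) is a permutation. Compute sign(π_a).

+1

Trace 78: π^k(78) = [78, 5, 66, 21, 81, 1, 35] for k=0..6.
The orbit structure of x ↦ 35x mod 109: 5 orbits of sizes [27, 27, 27, 27, 1].
n − c = 109 − 5 = 104; sign = (−1)^104 = +1.
Via Zolotarev, sign(π_{35}) = (35|109) = +1.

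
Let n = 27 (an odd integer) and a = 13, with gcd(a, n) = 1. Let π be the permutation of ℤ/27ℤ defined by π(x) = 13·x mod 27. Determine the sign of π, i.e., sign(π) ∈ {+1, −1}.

+1

Orbit of 25 under x↦13x: [25, 1, 13, 7, 10, 22, 16]… (length divides ord_27(13)).
Cycle lengths of π_13 on ℤ/27ℤ: [9, 9, 3, 3, 1, 1, 1]; 7 cycles in total.
With 7 cycles on 27 points, sign = (−1)^{27−7} = +1.
(13|27)_J = +1 (Zolotarev's lemma cross-check).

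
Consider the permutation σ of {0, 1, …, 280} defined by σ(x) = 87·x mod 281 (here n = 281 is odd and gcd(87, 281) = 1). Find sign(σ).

Trace 22: π^k(22) = [22, 228, 166, 111, 103, 250, 113] for k=0..6.
Cycle lengths of π_87 on ℤ/281ℤ: [280, 1]; 2 cycles in total.
281 − 2 = 279 transpositions; sign(π) = (−1)^279 = -1.
Via Zolotarev, sign(π_{87}) = (87|281) = -1.

-1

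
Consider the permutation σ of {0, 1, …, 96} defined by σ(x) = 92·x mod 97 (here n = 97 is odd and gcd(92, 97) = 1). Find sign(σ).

-1

Orbit of 36 under x↦92x: [36, 14, 27, 59, 93, 20, 94]… (length divides ord_97(92)).
Cycle lengths of π_92 on ℤ/97ℤ: [96, 1]; 2 cycles in total.
With 2 cycles on 97 points, sign = (−1)^{97−2} = -1.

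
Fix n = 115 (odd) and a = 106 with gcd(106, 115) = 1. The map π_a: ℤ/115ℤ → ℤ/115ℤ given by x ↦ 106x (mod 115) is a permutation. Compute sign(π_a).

Trace 36: π^k(36) = [36, 21, 41, 91, 101, 11, 16] for k=0..6.
10 cycles of lengths [22, 22, 22, 22, 22, 1, 1, 1, 1, 1].
sign(π) = (−1)^{n − #cycles} = (−1)^{115−10} = (−1)^105 = -1.
Check: (106/115) = -1 by Zolotarev.

-1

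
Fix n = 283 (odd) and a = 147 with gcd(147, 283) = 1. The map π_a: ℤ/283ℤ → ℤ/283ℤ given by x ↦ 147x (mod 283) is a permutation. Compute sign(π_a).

Start at x=220: 220 → 78 → 146 → 237 → 30 → 165 → 200 → … (one orbit).
Cycle lengths of π_147 on ℤ/283ℤ: [282, 1]; 2 cycles in total.
sign(π) = (−1)^{n − #cycles} = (−1)^{283−2} = (−1)^281 = -1.
Zolotarev: (147|283) = -1, matching the cycle-count sign.

-1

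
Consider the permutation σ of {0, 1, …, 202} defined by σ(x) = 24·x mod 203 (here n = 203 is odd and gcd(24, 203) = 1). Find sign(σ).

-1

Trace 136: π^k(136) = [136, 16, 181, 81, 117, 169, 199] for k=0..6.
Cycle lengths of π_24 on ℤ/203ℤ: [42, 42, 42, 42, 7, 7, 7, 7, 6, 1]; 10 cycles in total.
n − c = 203 − 10 = 193; sign = (−1)^193 = -1.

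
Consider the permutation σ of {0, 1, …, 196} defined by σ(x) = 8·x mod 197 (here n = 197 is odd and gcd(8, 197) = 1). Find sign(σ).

Orbit of 146 under x↦8x: [146, 183, 85, 89, 121, 180, 61]… (length divides ord_197(8)).
Cycle lengths of π_8 on ℤ/197ℤ: [196, 1]; 2 cycles in total.
2 cycles on 197: each ℓ→(−1)^(ℓ−1), product (−1)^195 = -1.

-1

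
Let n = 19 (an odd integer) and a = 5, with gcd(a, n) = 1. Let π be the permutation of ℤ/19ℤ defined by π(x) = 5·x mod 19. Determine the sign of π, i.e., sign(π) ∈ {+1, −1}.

+1

Trace 1: π^k(1) = [1, 5, 6, 11, 17, 9, 7] for k=0..6.
Cycle type of π: 9×2 + 1; total 3 cycles.
With 3 cycles on 19 points, sign = (−1)^{19−3} = +1.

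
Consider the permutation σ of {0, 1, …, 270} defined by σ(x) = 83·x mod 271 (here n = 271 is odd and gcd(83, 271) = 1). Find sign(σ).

Trace 5: π^k(5) = [5, 144, 28, 156, 211, 169, 206] for k=0..6.
π_83 has 11 disjoint cycles with lengths [27, 27, 27, 27, 27, 27, 27, 27, 27, 27, 1] on {0,…,270}.
With 11 cycles on 271 points, sign = (−1)^{271−11} = +1.

+1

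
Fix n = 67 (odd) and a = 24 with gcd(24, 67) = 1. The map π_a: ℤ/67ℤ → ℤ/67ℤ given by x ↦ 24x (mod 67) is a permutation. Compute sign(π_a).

+1

Start at x=9: 9 → 15 → 25 → 64 → 62 → 14 → 1 → … (one orbit).
Cycle lengths of π_24 on ℤ/67ℤ: [11, 11, 11, 11, 11, 11, 1]; 7 cycles in total.
67 − 7 = 60 transpositions; sign(π) = (−1)^60 = +1.
(24|67)_J = +1 (Zolotarev's lemma cross-check).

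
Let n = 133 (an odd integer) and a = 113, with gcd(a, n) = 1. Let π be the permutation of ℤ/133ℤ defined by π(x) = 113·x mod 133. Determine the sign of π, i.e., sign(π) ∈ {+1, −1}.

-1

Trace 113: π^k(113) = [113, 1] for k=0..1.
π_113 has 70 disjoint cycles with lengths [2, 2, 2, 2, 2, 2, 2, 2, 2, 2, 2, 2, 2, 2, 2, 2, 2, 2, 2, 2, 2, 2, 2, 2, 2, 2, 2, 2, 2, 2, 2, 2, 2, 2, 2, 2, 2, 2, 2, 2, 2, 2, 2, 2, 2, 2, 2, 2, 2, 2, 2, 2, 2, 2, 2, 2, 2, 2, 2, 2, 2, 2, 2, 1, 1, 1, 1, 1, 1, 1] on {0,…,132}.
sign(π) = (−1)^{n − #cycles} = (−1)^{133−70} = (−1)^63 = -1.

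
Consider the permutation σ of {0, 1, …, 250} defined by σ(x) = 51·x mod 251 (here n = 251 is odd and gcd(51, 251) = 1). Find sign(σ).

Orbit of 100 under x↦51x: [100, 80, 64, 1, 51, 91, 123]… (length divides ord_251(51)).
The orbit structure of x ↦ 51x mod 251: 11 orbits of sizes [25, 25, 25, 25, 25, 25, 25, 25, 25, 25, 1].
251 − 11 = 240 transpositions; sign(π) = (−1)^240 = +1.

+1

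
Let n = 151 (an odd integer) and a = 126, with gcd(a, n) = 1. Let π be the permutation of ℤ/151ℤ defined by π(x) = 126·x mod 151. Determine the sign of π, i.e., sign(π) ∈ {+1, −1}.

Trace 137: π^k(137) = [137, 48, 8, 102, 17, 28, 55] for k=0..6.
π_126 has 2 disjoint cycles with lengths [150, 1] on {0,…,150}.
n − c = 151 − 2 = 149; sign = (−1)^149 = -1.

-1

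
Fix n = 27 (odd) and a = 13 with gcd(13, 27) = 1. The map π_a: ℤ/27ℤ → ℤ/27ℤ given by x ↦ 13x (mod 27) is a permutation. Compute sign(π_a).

+1

Orbit of 25 under x↦13x: [25, 1, 13, 7, 10, 22, 16]… (length divides ord_27(13)).
Cycle type of π: 9×2 + 3×2 + 1×3; total 7 cycles.
27 − 7 = 20 transpositions; sign(π) = (−1)^20 = +1.
(13|27)_J = +1 (Zolotarev's lemma cross-check).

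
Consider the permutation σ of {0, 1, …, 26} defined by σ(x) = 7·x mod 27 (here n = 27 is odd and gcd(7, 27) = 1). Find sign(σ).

Trace 19: π^k(19) = [19, 25, 13, 10, 16, 4, 1] for k=0..6.
Cycle lengths of π_7 on ℤ/27ℤ: [9, 9, 3, 3, 1, 1, 1]; 7 cycles in total.
n − c = 27 − 7 = 20; sign = (−1)^20 = +1.
Via Zolotarev, sign(π_{7}) = (7|27) = +1.

+1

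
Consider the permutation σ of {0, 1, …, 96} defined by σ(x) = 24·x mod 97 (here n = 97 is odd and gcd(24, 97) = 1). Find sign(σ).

+1

Orbit of 61 under x↦24x: [61, 9, 22, 43, 62, 33, 16]… (length divides ord_97(24)).
π_24 has 5 disjoint cycles with lengths [24, 24, 24, 24, 1] on {0,…,96}.
5 cycles on 97: each ℓ→(−1)^(ℓ−1), product (−1)^92 = +1.
Check: (24/97) = +1 by Zolotarev.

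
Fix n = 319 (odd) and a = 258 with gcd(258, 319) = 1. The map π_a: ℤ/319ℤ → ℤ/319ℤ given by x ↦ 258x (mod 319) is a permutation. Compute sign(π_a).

Orbit of 119 under x↦258x: [119, 78, 27, 267, 301, 141, 12]… (length divides ord_319(258)).
Cycle lengths of π_258 on ℤ/319ℤ: [140, 140, 28, 5, 5, 1]; 6 cycles in total.
With 6 cycles on 319 points, sign = (−1)^{319−6} = -1.
(258|319)_J = -1 (Zolotarev's lemma cross-check).

-1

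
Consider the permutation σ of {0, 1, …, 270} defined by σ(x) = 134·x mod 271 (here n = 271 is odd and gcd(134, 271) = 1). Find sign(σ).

+1

Start at x=83: 83 → 11 → 119 → 228 → 200 → 242 → 179 → … (one orbit).
π_134 has 3 disjoint cycles with lengths [135, 135, 1] on {0,…,270}.
271 − 3 = 268 transpositions; sign(π) = (−1)^268 = +1.
(134|271)_J = +1 (Zolotarev's lemma cross-check).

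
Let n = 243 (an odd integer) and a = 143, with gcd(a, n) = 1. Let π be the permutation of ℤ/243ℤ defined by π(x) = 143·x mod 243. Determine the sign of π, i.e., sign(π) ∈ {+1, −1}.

-1

Trace 163: π^k(163) = [163, 224, 199, 26, 73, 233, 28] for k=0..6.
π_143 has 14 disjoint cycles with lengths [54, 54, 54, 18, 18, 18, 6, 6, 6, 2, 2, 2, 2, 1] on {0,…,242}.
Σ(ℓ_i−1) = 243−14 = 229; sign = (−1)^229 = -1.
The Jacobi symbol (143|243) = -1 (Zolotarev) agrees.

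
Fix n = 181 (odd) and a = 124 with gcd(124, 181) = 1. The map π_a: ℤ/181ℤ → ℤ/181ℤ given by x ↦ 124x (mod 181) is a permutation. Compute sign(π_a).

-1

Start at x=51: 51 → 170 → 84 → 99 → 149 → 14 → 107 → … (one orbit).
Decompose π into cycles: lengths [180, 1] (2 cycles, including the fixed point 0).
n − c = 181 − 2 = 179; sign = (−1)^179 = -1.
Check: (124/181) = -1 by Zolotarev.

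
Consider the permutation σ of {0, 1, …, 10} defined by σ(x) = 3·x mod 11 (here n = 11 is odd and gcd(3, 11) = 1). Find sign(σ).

Trace 3: π^k(3) = [3, 9, 5, 4, 1] for k=0..4.
π_3 has 3 disjoint cycles with lengths [5, 5, 1] on {0,…,10}.
3 cycles on 11: each ℓ→(−1)^(ℓ−1), product (−1)^8 = +1.
(3|11)_J = +1 (Zolotarev's lemma cross-check).

+1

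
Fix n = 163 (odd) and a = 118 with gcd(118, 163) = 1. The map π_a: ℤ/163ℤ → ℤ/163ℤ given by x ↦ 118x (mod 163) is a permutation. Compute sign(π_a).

Start at x=161: 161 → 90 → 25 → 16 → 95 → 126 → 35 → … (one orbit).
Decompose π into cycles: lengths [81, 81, 1] (3 cycles, including the fixed point 0).
n − c = 163 − 3 = 160; sign = (−1)^160 = +1.
Via Zolotarev, sign(π_{118}) = (118|163) = +1.

+1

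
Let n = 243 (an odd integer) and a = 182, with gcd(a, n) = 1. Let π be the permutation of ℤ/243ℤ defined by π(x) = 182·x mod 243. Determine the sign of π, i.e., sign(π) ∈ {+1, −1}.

-1

Trace 79: π^k(79) = [79, 41, 172, 200, 193, 134, 88] for k=0..6.
Cycle lengths of π_182 on ℤ/243ℤ: [162, 54, 18, 6, 2, 1]; 6 cycles in total.
Σ(ℓ_i−1) = 243−6 = 237; sign = (−1)^237 = -1.
The Jacobi symbol (182|243) = -1 (Zolotarev) agrees.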